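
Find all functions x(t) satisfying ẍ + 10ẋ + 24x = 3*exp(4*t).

x = 3*exp(4*t)/80 + C1*exp(-6*t) + C2*exp(-4*t)

Characteristic equation r² + 10r + 24 = 0 factors as (r + 6)(r + 4) = 0, so r = -6, -4.
Hence x_h = C1*exp(-6*t) + C2*exp(-4*t).
Try x_p = A*exp(4*t). Substituting into the equation and dividing by exp(4*t) gives A = 3/80, so x_p = 3*exp(4*t)/80.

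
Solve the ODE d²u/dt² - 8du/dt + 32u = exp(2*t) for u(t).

Characteristic equation r² - 8r + 32 = 0 has discriminant (-8)² - 4·(32) = -64 < 0, so r = 4 ± 4i.
Hence u_h = C1*cos(4*t)*exp(4*t) + C2*exp(4*t)*sin(4*t).
Try u_p = A*exp(2*t). Substituting into the equation and dividing by exp(2*t) gives A = 1/20, so u_p = exp(2*t)/20.

u = exp(2*t)/20 + C1*cos(4*t)*exp(4*t) + C2*exp(4*t)*sin(4*t)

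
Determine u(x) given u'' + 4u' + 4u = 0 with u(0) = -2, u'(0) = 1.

u = -2*exp(-2*x) - 3*x*exp(-2*x)

Characteristic equation r² + 4r + 4 = 0 has discriminant (4)² - 4·(4) = 0, so r = -2 is a repeated root.
Hence u_h = (C1 + C2*x)*exp(-2*x).
Apply the initial conditions: u(0) = C1 = -2 and u'(0) = C2 - 2*C1 = 1. Solving gives C1 = -2, C2 = -3.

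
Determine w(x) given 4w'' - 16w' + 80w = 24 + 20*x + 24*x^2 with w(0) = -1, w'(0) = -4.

Divide through by 4: w'' - 4w' + 20w = 6 + 5*x + 6*x^2.
Characteristic equation r² - 4r + 20 = 0 has discriminant (-4)² - 4·(20) = -64 < 0, so r = 2 ± 4i.
Hence w_h = C1*cos(4*x)*exp(2*x) + C2*exp(2*x)*sin(4*x).
For the particular solution try w_p = A0 + A1*x + A2*x^2. Substituting and matching coefficients of each power of x gives A0 = 43/125, A1 = 37/100, A2 = 3/10, so w_p = 43/125 + 3*x^2/10 + 37*x/100.
General solution: w = 43/125 + 3*x^2/10 + 37*x/100 + C1*cos(4*x)*exp(2*x) + C2*exp(2*x)*sin(4*x).
Apply the initial conditions: w(0) = 43/125 + C1 = -1 and w'(0) = 37/100 + 2*C1 + 4*C2 = -4. Solving gives C1 = -168/125, C2 = -841/2000.

w = 43/125 + 3*x**2/10 + 37*x/100 - 841*exp(2*x)*sin(4*x)/2000 - 168*cos(4*x)*exp(2*x)/125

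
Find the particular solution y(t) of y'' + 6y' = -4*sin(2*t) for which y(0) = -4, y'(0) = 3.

y = -23/6 - 7*exp(-6*t)/15 + sin(2*t)/10 + 3*cos(2*t)/10

Characteristic equation r² + 6r = 0 factors as (r + 6)r = 0, so r = -6, 0.
Hence y_h = C1*exp(-6*t) + C2.
Try y_p = A*cos(2*t) + B*sin(2*t). Substituting and equating the coefficients of cos(2t) and sin(2t) gives A = 3/10, B = 1/10, so y_p = sin(2*t)/10 + 3*cos(2*t)/10.
General solution: y = C2 + sin(2*t)/10 + 3*cos(2*t)/10 + C1*exp(-6*t).
Apply the initial conditions: y(0) = 3/10 + C1 + C2 = -4 and y'(0) = 1/5 - 6*C1 = 3. Solving gives C1 = -7/15, C2 = -23/6.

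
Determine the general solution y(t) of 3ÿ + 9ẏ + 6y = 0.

Divide through by 3: y'' + 3y' + 2y = 0.
Characteristic equation r² + 3r + 2 = 0 factors as (r + 2)(r + 1) = 0, so r = -2, -1.
Hence y_h = C1*exp(-2*t) + C2*exp(-t).

y = C1*exp(-2*t) + C2*exp(-t)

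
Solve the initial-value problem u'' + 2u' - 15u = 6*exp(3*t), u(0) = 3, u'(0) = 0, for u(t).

u = 39*exp(-5*t)/32 + 57*exp(3*t)/32 + 3*t*exp(3*t)/4

Characteristic equation r² + 2r - 15 = 0 factors as (r + 5)(r - 3) = 0, so r = -5, 3.
Hence u_h = C1*exp(-5*t) + C2*exp(3*t).
Since exp(3*t) solves the homogeneous equation (r = 3 is a root of multiplicity 1), multiply the trial by t. Try u_p = A*t*exp(3*t). Substituting into the equation and dividing by exp(3*t) gives A = 3/4, so u_p = 3*t*exp(3*t)/4.
General solution: u = C1*exp(-5*t) + C2*exp(3*t) + 3*t*exp(3*t)/4.
Apply the initial conditions: u(0) = C1 + C2 = 3 and u'(0) = 3/4 - 5*C1 + 3*C2 = 0. Solving gives C1 = 39/32, C2 = 57/32.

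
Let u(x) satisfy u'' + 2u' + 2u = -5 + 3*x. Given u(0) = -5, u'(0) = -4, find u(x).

u = -4 + 3*x/2 - cos(x)*exp(-x) - 13*exp(-x)*sin(x)/2

Characteristic equation r² + 2r + 2 = 0 has discriminant (2)² - 4·(2) = -4 < 0, so r = -1 ± i.
Hence u_h = C1*cos(x)*exp(-x) + C2*exp(-x)*sin(x).
For the particular solution try u_p = A0 + A1*x. Substituting and matching coefficients of each power of x gives A0 = -4, A1 = 3/2, so u_p = -4 + 3*x/2.
General solution: u = -4 + 3*x/2 + C1*cos(x)*exp(-x) + C2*exp(-x)*sin(x).
Apply the initial conditions: u(0) = -4 + C1 = -5 and u'(0) = 3/2 + C2 - C1 = -4. Solving gives C1 = -1, C2 = -13/2.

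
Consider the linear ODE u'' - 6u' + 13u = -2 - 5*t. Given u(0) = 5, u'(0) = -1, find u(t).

Characteristic equation r² - 6r + 13 = 0 has discriminant (-6)² - 4·(13) = -16 < 0, so r = 3 ± 2i.
Hence u_h = C1*cos(2*t)*exp(3*t) + C2*exp(3*t)*sin(2*t).
For the particular solution try u_p = A0 + A1*t. Substituting and matching coefficients of each power of t gives A0 = -56/169, A1 = -5/13, so u_p = -56/169 - 5*t/13.
General solution: u = -56/169 - 5*t/13 + C1*cos(2*t)*exp(3*t) + C2*exp(3*t)*sin(2*t).
Apply the initial conditions: u(0) = -56/169 + C1 = 5 and u'(0) = -5/13 + 2*C2 + 3*C1 = -1. Solving gives C1 = 901/169, C2 = -2807/338.

u = -56/169 - 5*t/13 - 2807*exp(3*t)*sin(2*t)/338 + 901*cos(2*t)*exp(3*t)/169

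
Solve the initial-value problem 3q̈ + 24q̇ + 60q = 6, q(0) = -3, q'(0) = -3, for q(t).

q = 1/10 - 77*exp(-4*t)*sin(2*t)/10 - 31*cos(2*t)*exp(-4*t)/10

Divide through by 3: q'' + 8q' + 20q = 2.
Characteristic equation r² + 8r + 20 = 0 has discriminant (8)² - 4·(20) = -16 < 0, so r = -4 ± 2i.
Hence q_h = C1*cos(2*t)*exp(-4*t) + C2*exp(-4*t)*sin(2*t).
For the particular solution try q_p = A0. Substituting and matching coefficients of each power of t gives A0 = 1/10, so q_p = 1/10.
General solution: q = 1/10 + C1*cos(2*t)*exp(-4*t) + C2*exp(-4*t)*sin(2*t).
Apply the initial conditions: q(0) = 1/10 + C1 = -3 and q'(0) = -4*C1 + 2*C2 = -3. Solving gives C1 = -31/10, C2 = -77/10.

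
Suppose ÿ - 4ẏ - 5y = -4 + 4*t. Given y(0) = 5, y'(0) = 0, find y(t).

Characteristic equation r² - 4r - 5 = 0 factors as (r - 5)(r + 1) = 0, so r = 5, -1.
Hence y_h = C1*exp(5*t) + C2*exp(-t).
For the particular solution try y_p = A0 + A1*t. Substituting and matching coefficients of each power of t gives A0 = 36/25, A1 = -4/5, so y_p = 36/25 - 4*t/5.
General solution: y = 36/25 - 4*t/5 + C1*exp(5*t) + C2*exp(-t).
Apply the initial conditions: y(0) = 36/25 + C1 + C2 = 5 and y'(0) = -4/5 - C2 + 5*C1 = 0. Solving gives C1 = 109/150, C2 = 17/6.

y = 36/25 - 4*t/5 + 17*exp(-t)/6 + 109*exp(5*t)/150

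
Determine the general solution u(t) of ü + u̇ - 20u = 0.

Characteristic equation r² + r - 20 = 0 factors as (r + 5)(r - 4) = 0, so r = -5, 4.
Hence u_h = C1*exp(-5*t) + C2*exp(4*t).

u = C1*exp(-5*t) + C2*exp(4*t)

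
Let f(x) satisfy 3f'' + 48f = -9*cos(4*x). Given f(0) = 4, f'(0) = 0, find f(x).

f = 4*cos(4*x) - 3*x*sin(4*x)/8

Divide through by 3: f'' + 16f = -3*cos(4*x).
Characteristic equation r² + 16 = 0 has discriminant (0)² - 4·(16) = -64 < 0, so r = ± 4i.
Hence f_h = C1*cos(4*x) + C2*sin(4*x).
Since ±4i are characteristic roots, multiply the trial by x. Try f_p = x*(A*cos(4*x) + B*sin(4*x)). Substituting and equating the coefficients of cos(4x) and sin(4x) gives A = 0, B = -3/8, so f_p = -3*x*sin(4*x)/8.
General solution: f = C1*cos(4*x) + C2*sin(4*x) - 3*x*sin(4*x)/8.
Apply the initial conditions: f(0) = C1 = 4 and f'(0) = 4*C2 = 0. Solving gives C1 = 4, C2 = 0.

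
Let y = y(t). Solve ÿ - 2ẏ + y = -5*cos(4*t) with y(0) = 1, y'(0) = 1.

y = 40*sin(4*t)/289 + 75*cos(4*t)/289 + 214*exp(t)/289 - 5*t*exp(t)/17

Characteristic equation r² - 2r + 1 = 0 has discriminant (-2)² - 4·(1) = 0, so r = 1 is a repeated root.
Hence y_h = (C1 + C2*t)*exp(t).
Try y_p = A*cos(4*t) + B*sin(4*t). Substituting and equating the coefficients of cos(4t) and sin(4t) gives A = 75/289, B = 40/289, so y_p = 40*sin(4*t)/289 + 75*cos(4*t)/289.
General solution: y = 40*sin(4*t)/289 + 75*cos(4*t)/289 + C1*exp(t) + C2*t*exp(t).
Apply the initial conditions: y(0) = 75/289 + C1 = 1 and y'(0) = 160/289 + C1 + C2 = 1. Solving gives C1 = 214/289, C2 = -5/17.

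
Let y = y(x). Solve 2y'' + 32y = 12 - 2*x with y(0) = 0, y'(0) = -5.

Divide through by 2: y'' + 16y = 6 - x.
Characteristic equation r² + 16 = 0 has discriminant (0)² - 4·(16) = -64 < 0, so r = ± 4i.
Hence y_h = C1*cos(4*x) + C2*sin(4*x).
For the particular solution try y_p = A0 + A1*x. Substituting and matching coefficients of each power of x gives A0 = 3/8, A1 = -1/16, so y_p = 3/8 - x/16.
General solution: y = 3/8 - x/16 + C1*cos(4*x) + C2*sin(4*x).
Apply the initial conditions: y(0) = 3/8 + C1 = 0 and y'(0) = -1/16 + 4*C2 = -5. Solving gives C1 = -3/8, C2 = -79/64.

y = 3/8 - 79*sin(4*x)/64 - 3*cos(4*x)/8 - x/16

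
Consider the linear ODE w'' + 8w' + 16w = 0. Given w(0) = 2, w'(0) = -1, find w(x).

Characteristic equation r² + 8r + 16 = 0 has discriminant (8)² - 4·(16) = 0, so r = -4 is a repeated root.
Hence w_h = (C1 + C2*x)*exp(-4*x).
Apply the initial conditions: w(0) = C1 = 2 and w'(0) = C2 - 4*C1 = -1. Solving gives C1 = 2, C2 = 7.

w = 2*exp(-4*x) + 7*x*exp(-4*x)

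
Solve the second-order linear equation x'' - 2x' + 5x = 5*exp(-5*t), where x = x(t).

Characteristic equation r² - 2r + 5 = 0 has discriminant (-2)² - 4·(5) = -16 < 0, so r = 1 ± 2i.
Hence x_h = C1*cos(2*t)*exp(t) + C2*exp(t)*sin(2*t).
Try x_p = A*exp(-5*t). Substituting into the equation and dividing by exp(-5*t) gives A = 1/8, so x_p = exp(-5*t)/8.

x = exp(-5*t)/8 + C1*cos(2*t)*exp(t) + C2*exp(t)*sin(2*t)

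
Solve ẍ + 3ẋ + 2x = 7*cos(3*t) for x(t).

x = -49*cos(3*t)/130 + 63*sin(3*t)/130 + C1*exp(-2*t) + C2*exp(-t)

Characteristic equation r² + 3r + 2 = 0 factors as (r + 2)(r + 1) = 0, so r = -2, -1.
Hence x_h = C1*exp(-2*t) + C2*exp(-t).
Try x_p = A*cos(3*t) + B*sin(3*t). Substituting and equating the coefficients of cos(3t) and sin(3t) gives A = -49/130, B = 63/130, so x_p = -49*cos(3*t)/130 + 63*sin(3*t)/130.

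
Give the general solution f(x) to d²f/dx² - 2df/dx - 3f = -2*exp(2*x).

Characteristic equation r² - 2r - 3 = 0 factors as (r - 3)(r + 1) = 0, so r = 3, -1.
Hence f_h = C1*exp(3*x) + C2*exp(-x).
Try f_p = A*exp(2*x). Substituting into the equation and dividing by exp(2*x) gives A = 2/3, so f_p = 2*exp(2*x)/3.

f = 2*exp(2*x)/3 + C1*exp(3*x) + C2*exp(-x)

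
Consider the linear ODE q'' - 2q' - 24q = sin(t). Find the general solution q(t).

q = -25*sin(t)/629 + 2*cos(t)/629 + C1*exp(6*t) + C2*exp(-4*t)

Characteristic equation r² - 2r - 24 = 0 factors as (r - 6)(r + 4) = 0, so r = 6, -4.
Hence q_h = C1*exp(6*t) + C2*exp(-4*t).
Try q_p = A*cos(t) + B*sin(t). Substituting and equating the coefficients of cos(t) and sin(t) gives A = 2/629, B = -25/629, so q_p = -25*sin(t)/629 + 2*cos(t)/629.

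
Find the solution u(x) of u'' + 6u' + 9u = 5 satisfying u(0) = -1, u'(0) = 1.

Characteristic equation r² + 6r + 9 = 0 has discriminant (6)² - 4·(9) = 0, so r = -3 is a repeated root.
Hence u_h = (C1 + C2*x)*exp(-3*x).
For the particular solution try u_p = A0. Substituting and matching coefficients of each power of x gives A0 = 5/9, so u_p = 5/9.
General solution: u = 5/9 + C1*exp(-3*x) + C2*x*exp(-3*x).
Apply the initial conditions: u(0) = 5/9 + C1 = -1 and u'(0) = C2 - 3*C1 = 1. Solving gives C1 = -14/9, C2 = -11/3.

u = 5/9 - 14*exp(-3*x)/9 - 11*x*exp(-3*x)/3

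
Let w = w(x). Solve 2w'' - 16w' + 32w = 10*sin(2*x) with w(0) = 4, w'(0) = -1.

w = cos(2*x)/5 + 3*sin(2*x)/20 + 19*exp(4*x)/5 - 33*x*exp(4*x)/2

Divide through by 2: w'' - 8w' + 16w = 5*sin(2*x).
Characteristic equation r² - 8r + 16 = 0 has discriminant (-8)² - 4·(16) = 0, so r = 4 is a repeated root.
Hence w_h = (C1 + C2*x)*exp(4*x).
Try w_p = A*cos(2*x) + B*sin(2*x). Substituting and equating the coefficients of cos(2x) and sin(2x) gives A = 1/5, B = 3/20, so w_p = cos(2*x)/5 + 3*sin(2*x)/20.
General solution: w = cos(2*x)/5 + 3*sin(2*x)/20 + C1*exp(4*x) + C2*x*exp(4*x).
Apply the initial conditions: w(0) = 1/5 + C1 = 4 and w'(0) = 3/10 + C2 + 4*C1 = -1. Solving gives C1 = 19/5, C2 = -33/2.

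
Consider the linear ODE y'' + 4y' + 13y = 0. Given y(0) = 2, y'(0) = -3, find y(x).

Characteristic equation r² + 4r + 13 = 0 has discriminant (4)² - 4·(13) = -36 < 0, so r = -2 ± 3i.
Hence y_h = C1*cos(3*x)*exp(-2*x) + C2*exp(-2*x)*sin(3*x).
Apply the initial conditions: y(0) = C1 = 2 and y'(0) = -2*C1 + 3*C2 = -3. Solving gives C1 = 2, C2 = 1/3.

y = 2*cos(3*x)*exp(-2*x) + exp(-2*x)*sin(3*x)/3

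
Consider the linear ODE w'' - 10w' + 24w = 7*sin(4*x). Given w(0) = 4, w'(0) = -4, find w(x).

w = -253*exp(6*x)/26 + 7*sin(4*x)/208 + 35*cos(4*x)/208 + 217*exp(4*x)/16

Characteristic equation r² - 10r + 24 = 0 factors as (r - 4)(r - 6) = 0, so r = 4, 6.
Hence w_h = C1*exp(4*x) + C2*exp(6*x).
Try w_p = A*cos(4*x) + B*sin(4*x). Substituting and equating the coefficients of cos(4x) and sin(4x) gives A = 35/208, B = 7/208, so w_p = 7*sin(4*x)/208 + 35*cos(4*x)/208.
General solution: w = 7*sin(4*x)/208 + 35*cos(4*x)/208 + C1*exp(4*x) + C2*exp(6*x).
Apply the initial conditions: w(0) = 35/208 + C1 + C2 = 4 and w'(0) = 7/52 + 4*C1 + 6*C2 = -4. Solving gives C1 = 217/16, C2 = -253/26.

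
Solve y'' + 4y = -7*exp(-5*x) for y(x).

Characteristic equation r² + 4 = 0 has discriminant (0)² - 4·(4) = -16 < 0, so r = ± 2i.
Hence y_h = C1*cos(2*x) + C2*sin(2*x).
Try y_p = A*exp(-5*x). Substituting into the equation and dividing by exp(-5*x) gives A = -7/29, so y_p = -7*exp(-5*x)/29.

y = -7*exp(-5*x)/29 + C1*cos(2*x) + C2*sin(2*x)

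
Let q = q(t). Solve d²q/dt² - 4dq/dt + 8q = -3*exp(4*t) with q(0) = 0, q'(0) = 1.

q = -3*exp(4*t)/8 + 3*cos(2*t)*exp(2*t)/8 + 7*exp(2*t)*sin(2*t)/8

Characteristic equation r² - 4r + 8 = 0 has discriminant (-4)² - 4·(8) = -16 < 0, so r = 2 ± 2i.
Hence q_h = C1*cos(2*t)*exp(2*t) + C2*exp(2*t)*sin(2*t).
Try q_p = A*exp(4*t). Substituting into the equation and dividing by exp(4*t) gives A = -3/8, so q_p = -3*exp(4*t)/8.
General solution: q = -3*exp(4*t)/8 + C1*cos(2*t)*exp(2*t) + C2*exp(2*t)*sin(2*t).
Apply the initial conditions: q(0) = -3/8 + C1 = 0 and q'(0) = -3/2 + 2*C1 + 2*C2 = 1. Solving gives C1 = 3/8, C2 = 7/8.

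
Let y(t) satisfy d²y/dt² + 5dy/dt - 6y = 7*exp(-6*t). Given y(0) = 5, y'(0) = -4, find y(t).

y = 8*exp(-6*t)/7 + 27*exp(t)/7 - t*exp(-6*t)

Characteristic equation r² + 5r - 6 = 0 factors as (r - 1)(r + 6) = 0, so r = 1, -6.
Hence y_h = C1*exp(t) + C2*exp(-6*t).
Since exp(-6*t) solves the homogeneous equation (r = -6 is a root of multiplicity 1), multiply the trial by t. Try y_p = A*t*exp(-6*t). Substituting into the equation and dividing by exp(-6*t) gives A = -1, so y_p = -t*exp(-6*t).
General solution: y = C1*exp(t) + C2*exp(-6*t) - t*exp(-6*t).
Apply the initial conditions: y(0) = C1 + C2 = 5 and y'(0) = -1 + C1 - 6*C2 = -4. Solving gives C1 = 27/7, C2 = 8/7.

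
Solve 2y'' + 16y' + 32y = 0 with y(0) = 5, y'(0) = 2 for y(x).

y = 5*exp(-4*x) + 22*x*exp(-4*x)

Divide through by 2: y'' + 8y' + 16y = 0.
Characteristic equation r² + 8r + 16 = 0 has discriminant (8)² - 4·(16) = 0, so r = -4 is a repeated root.
Hence y_h = (C1 + C2*x)*exp(-4*x).
Apply the initial conditions: y(0) = C1 = 5 and y'(0) = C2 - 4*C1 = 2. Solving gives C1 = 5, C2 = 22.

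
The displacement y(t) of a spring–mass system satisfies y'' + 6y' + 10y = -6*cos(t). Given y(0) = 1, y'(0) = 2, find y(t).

y = -6*cos(t)/13 - 4*sin(t)/13 + 19*cos(t)*exp(-3*t)/13 + 87*exp(-3*t)*sin(t)/13

Characteristic equation r² + 6r + 10 = 0 has discriminant (6)² - 4·(10) = -4 < 0, so r = -3 ± i.
Hence y_h = C1*cos(t)*exp(-3*t) + C2*exp(-3*t)*sin(t).
Try y_p = A*cos(t) + B*sin(t). Substituting and equating the coefficients of cos(t) and sin(t) gives A = -6/13, B = -4/13, so y_p = -6*cos(t)/13 - 4*sin(t)/13.
General solution: y = -6*cos(t)/13 - 4*sin(t)/13 + C1*cos(t)*exp(-3*t) + C2*exp(-3*t)*sin(t).
Apply the initial conditions: y(0) = -6/13 + C1 = 1 and y'(0) = -4/13 + C2 - 3*C1 = 2. Solving gives C1 = 19/13, C2 = 87/13.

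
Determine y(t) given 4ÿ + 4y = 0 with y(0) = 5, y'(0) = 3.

Divide through by 4: y'' + y = 0.
Characteristic equation r² + 1 = 0 has discriminant (0)² - 4·(1) = -4 < 0, so r = ± i.
Hence y_h = C1*cos(t) + C2*sin(t).
Apply the initial conditions: y(0) = C1 = 5 and y'(0) = C2 = 3. Solving gives C1 = 5, C2 = 3.

y = 3*sin(t) + 5*cos(t)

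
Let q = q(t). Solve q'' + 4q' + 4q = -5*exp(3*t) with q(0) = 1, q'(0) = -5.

q = -exp(3*t)/5 + 6*exp(-2*t)/5 - 2*t*exp(-2*t)

Characteristic equation r² + 4r + 4 = 0 has discriminant (4)² - 4·(4) = 0, so r = -2 is a repeated root.
Hence q_h = (C1 + C2*t)*exp(-2*t).
Try q_p = A*exp(3*t). Substituting into the equation and dividing by exp(3*t) gives A = -1/5, so q_p = -exp(3*t)/5.
General solution: q = -exp(3*t)/5 + C1*exp(-2*t) + C2*t*exp(-2*t).
Apply the initial conditions: q(0) = -1/5 + C1 = 1 and q'(0) = -3/5 + C2 - 2*C1 = -5. Solving gives C1 = 6/5, C2 = -2.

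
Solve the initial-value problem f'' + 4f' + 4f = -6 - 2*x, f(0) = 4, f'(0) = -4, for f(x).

f = -1 + 5*exp(-2*x) - x/2 + 13*x*exp(-2*x)/2

Characteristic equation r² + 4r + 4 = 0 has discriminant (4)² - 4·(4) = 0, so r = -2 is a repeated root.
Hence f_h = (C1 + C2*x)*exp(-2*x).
For the particular solution try f_p = A0 + A1*x. Substituting and matching coefficients of each power of x gives A0 = -1, A1 = -1/2, so f_p = -1 - x/2.
General solution: f = -1 - x/2 + C1*exp(-2*x) + C2*x*exp(-2*x).
Apply the initial conditions: f(0) = -1 + C1 = 4 and f'(0) = -1/2 + C2 - 2*C1 = -4. Solving gives C1 = 5, C2 = 13/2.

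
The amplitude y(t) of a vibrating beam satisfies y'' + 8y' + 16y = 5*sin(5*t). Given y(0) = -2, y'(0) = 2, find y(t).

Characteristic equation r² + 8r + 16 = 0 has discriminant (8)² - 4·(16) = 0, so r = -4 is a repeated root.
Hence y_h = (C1 + C2*t)*exp(-4*t).
Try y_p = A*cos(5*t) + B*sin(5*t). Substituting and equating the coefficients of cos(5t) and sin(5t) gives A = -200/1681, B = -45/1681, so y_p = -200*cos(5*t)/1681 - 45*sin(5*t)/1681.
General solution: y = -200*cos(5*t)/1681 - 45*sin(5*t)/1681 + C1*exp(-4*t) + C2*t*exp(-4*t).
Apply the initial conditions: y(0) = -200/1681 + C1 = -2 and y'(0) = -225/1681 + C2 - 4*C1 = 2. Solving gives C1 = -3162/1681, C2 = -221/41.

y = -3162*exp(-4*t)/1681 - 200*cos(5*t)/1681 - 45*sin(5*t)/1681 - 221*t*exp(-4*t)/41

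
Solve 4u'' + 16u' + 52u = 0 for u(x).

Divide through by 4: u'' + 4u' + 13u = 0.
Characteristic equation r² + 4r + 13 = 0 has discriminant (4)² - 4·(13) = -36 < 0, so r = -2 ± 3i.
Hence u_h = C1*cos(3*x)*exp(-2*x) + C2*exp(-2*x)*sin(3*x).

u = C1*cos(3*x)*exp(-2*x) + C2*exp(-2*x)*sin(3*x)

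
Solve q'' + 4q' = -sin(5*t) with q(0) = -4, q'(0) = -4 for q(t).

q = -101/20 + sin(5*t)/41 + 4*cos(5*t)/205 + 169*exp(-4*t)/164

Characteristic equation r² + 4r = 0 factors as (r + 4)r = 0, so r = -4, 0.
Hence q_h = C1*exp(-4*t) + C2.
Try q_p = A*cos(5*t) + B*sin(5*t). Substituting and equating the coefficients of cos(5t) and sin(5t) gives A = 4/205, B = 1/41, so q_p = sin(5*t)/41 + 4*cos(5*t)/205.
General solution: q = C2 + sin(5*t)/41 + 4*cos(5*t)/205 + C1*exp(-4*t).
Apply the initial conditions: q(0) = 4/205 + C1 + C2 = -4 and q'(0) = 5/41 - 4*C1 = -4. Solving gives C1 = 169/164, C2 = -101/20.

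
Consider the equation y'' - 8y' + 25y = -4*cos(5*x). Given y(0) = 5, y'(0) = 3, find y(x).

Characteristic equation r² - 8r + 25 = 0 has discriminant (-8)² - 4·(25) = -36 < 0, so r = 4 ± 3i.
Hence y_h = C1*cos(3*x)*exp(4*x) + C2*exp(4*x)*sin(3*x).
Try y_p = A*cos(5*x) + B*sin(5*x). Substituting and equating the coefficients of cos(5x) and sin(5x) gives A = 0, B = 1/10, so y_p = sin(5*x)/10.
General solution: y = sin(5*x)/10 + C1*cos(3*x)*exp(4*x) + C2*exp(4*x)*sin(3*x).
Apply the initial conditions: y(0) = C1 = 5 and y'(0) = 1/2 + 3*C2 + 4*C1 = 3. Solving gives C1 = 5, C2 = -35/6.

y = sin(5*x)/10 + 5*cos(3*x)*exp(4*x) - 35*exp(4*x)*sin(3*x)/6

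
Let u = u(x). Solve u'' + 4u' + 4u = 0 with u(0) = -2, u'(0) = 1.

u = -2*exp(-2*x) - 3*x*exp(-2*x)

Characteristic equation r² + 4r + 4 = 0 has discriminant (4)² - 4·(4) = 0, so r = -2 is a repeated root.
Hence u_h = (C1 + C2*x)*exp(-2*x).
Apply the initial conditions: u(0) = C1 = -2 and u'(0) = C2 - 2*C1 = 1. Solving gives C1 = -2, C2 = -3.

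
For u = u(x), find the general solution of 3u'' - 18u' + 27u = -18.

u = -2/3 + C1*exp(3*x) + C2*x*exp(3*x)

Divide through by 3: u'' - 6u' + 9u = -6.
Characteristic equation r² - 6r + 9 = 0 has discriminant (-6)² - 4·(9) = 0, so r = 3 is a repeated root.
Hence u_h = (C1 + C2*x)*exp(3*x).
For the particular solution try u_p = A0. Substituting and matching coefficients of each power of x gives A0 = -2/3, so u_p = -2/3.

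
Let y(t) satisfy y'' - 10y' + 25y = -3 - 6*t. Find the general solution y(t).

Characteristic equation r² - 10r + 25 = 0 has discriminant (-10)² - 4·(25) = 0, so r = 5 is a repeated root.
Hence y_h = (C1 + C2*t)*exp(5*t).
For the particular solution try y_p = A0 + A1*t. Substituting and matching coefficients of each power of t gives A0 = -27/125, A1 = -6/25, so y_p = -27/125 - 6*t/25.

y = -27/125 - 6*t/25 + C1*exp(5*t) + C2*t*exp(5*t)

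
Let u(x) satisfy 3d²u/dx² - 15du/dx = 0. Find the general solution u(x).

Divide through by 3: u'' - 5u' = 0.
Characteristic equation r² - 5r = 0 factors as (r - 5)r = 0, so r = 5, 0.
Hence u_h = C1*exp(5*x) + C2.

u = C2 + C1*exp(5*x)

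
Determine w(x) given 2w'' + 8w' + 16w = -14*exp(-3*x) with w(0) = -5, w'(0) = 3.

w = -7*exp(-3*x)/5 - 21*exp(-2*x)*sin(2*x)/5 - 18*cos(2*x)*exp(-2*x)/5

Divide through by 2: w'' + 4w' + 8w = -7*exp(-3*x).
Characteristic equation r² + 4r + 8 = 0 has discriminant (4)² - 4·(8) = -16 < 0, so r = -2 ± 2i.
Hence w_h = C1*cos(2*x)*exp(-2*x) + C2*exp(-2*x)*sin(2*x).
Try w_p = A*exp(-3*x). Substituting into the equation and dividing by exp(-3*x) gives A = -7/5, so w_p = -7*exp(-3*x)/5.
General solution: w = -7*exp(-3*x)/5 + C1*cos(2*x)*exp(-2*x) + C2*exp(-2*x)*sin(2*x).
Apply the initial conditions: w(0) = -7/5 + C1 = -5 and w'(0) = 21/5 - 2*C1 + 2*C2 = 3. Solving gives C1 = -18/5, C2 = -21/5.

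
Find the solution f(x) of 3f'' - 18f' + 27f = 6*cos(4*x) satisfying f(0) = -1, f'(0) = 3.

Divide through by 3: f'' - 6f' + 9f = 2*cos(4*x).
Characteristic equation r² - 6r + 9 = 0 has discriminant (-6)² - 4·(9) = 0, so r = 3 is a repeated root.
Hence f_h = (C1 + C2*x)*exp(3*x).
Try f_p = A*cos(4*x) + B*sin(4*x). Substituting and equating the coefficients of cos(4x) and sin(4x) gives A = -14/625, B = -48/625, so f_p = -48*sin(4*x)/625 - 14*cos(4*x)/625.
General solution: f = -48*sin(4*x)/625 - 14*cos(4*x)/625 + C1*exp(3*x) + C2*x*exp(3*x).
Apply the initial conditions: f(0) = -14/625 + C1 = -1 and f'(0) = -192/625 + C2 + 3*C1 = 3. Solving gives C1 = -611/625, C2 = 156/25.

f = -611*exp(3*x)/625 - 48*sin(4*x)/625 - 14*cos(4*x)/625 + 156*x*exp(3*x)/25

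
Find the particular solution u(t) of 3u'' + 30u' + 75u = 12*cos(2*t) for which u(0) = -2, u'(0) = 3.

u = -1766*exp(-5*t)/841 + 80*sin(2*t)/841 + 84*cos(2*t)/841 - 223*t*exp(-5*t)/29

Divide through by 3: u'' + 10u' + 25u = 4*cos(2*t).
Characteristic equation r² + 10r + 25 = 0 has discriminant (10)² - 4·(25) = 0, so r = -5 is a repeated root.
Hence u_h = (C1 + C2*t)*exp(-5*t).
Try u_p = A*cos(2*t) + B*sin(2*t). Substituting and equating the coefficients of cos(2t) and sin(2t) gives A = 84/841, B = 80/841, so u_p = 80*sin(2*t)/841 + 84*cos(2*t)/841.
General solution: u = 80*sin(2*t)/841 + 84*cos(2*t)/841 + C1*exp(-5*t) + C2*t*exp(-5*t).
Apply the initial conditions: u(0) = 84/841 + C1 = -2 and u'(0) = 160/841 + C2 - 5*C1 = 3. Solving gives C1 = -1766/841, C2 = -223/29.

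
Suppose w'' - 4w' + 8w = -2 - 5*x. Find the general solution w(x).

w = -9/16 - 5*x/8 + C1*cos(2*x)*exp(2*x) + C2*exp(2*x)*sin(2*x)

Characteristic equation r² - 4r + 8 = 0 has discriminant (-4)² - 4·(8) = -16 < 0, so r = 2 ± 2i.
Hence w_h = C1*cos(2*x)*exp(2*x) + C2*exp(2*x)*sin(2*x).
For the particular solution try w_p = A0 + A1*x. Substituting and matching coefficients of each power of x gives A0 = -9/16, A1 = -5/8, so w_p = -9/16 - 5*x/8.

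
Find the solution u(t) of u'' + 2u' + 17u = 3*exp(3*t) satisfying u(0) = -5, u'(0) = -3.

Characteristic equation r² + 2r + 17 = 0 has discriminant (2)² - 4·(17) = -64 < 0, so r = -1 ± 4i.
Hence u_h = C1*cos(4*t)*exp(-t) + C2*exp(-t)*sin(4*t).
Try u_p = A*exp(3*t). Substituting into the equation and dividing by exp(3*t) gives A = 3/32, so u_p = 3*exp(3*t)/32.
General solution: u = 3*exp(3*t)/32 + C1*cos(4*t)*exp(-t) + C2*exp(-t)*sin(4*t).
Apply the initial conditions: u(0) = 3/32 + C1 = -5 and u'(0) = 9/32 - C1 + 4*C2 = -3. Solving gives C1 = -163/32, C2 = -67/32.

u = 3*exp(3*t)/32 - 163*cos(4*t)*exp(-t)/32 - 67*exp(-t)*sin(4*t)/32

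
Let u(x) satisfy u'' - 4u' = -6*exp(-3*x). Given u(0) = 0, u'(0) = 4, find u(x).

Characteristic equation r² - 4r = 0 factors as (r - 4)r = 0, so r = 4, 0.
Hence u_h = C1*exp(4*x) + C2.
Try u_p = A*exp(-3*x). Substituting into the equation and dividing by exp(-3*x) gives A = -2/7, so u_p = -2*exp(-3*x)/7.
General solution: u = C2 - 2*exp(-3*x)/7 + C1*exp(4*x).
Apply the initial conditions: u(0) = -2/7 + C1 + C2 = 0 and u'(0) = 6/7 + 4*C1 = 4. Solving gives C1 = 11/14, C2 = -1/2.

u = -1/2 - 2*exp(-3*x)/7 + 11*exp(4*x)/14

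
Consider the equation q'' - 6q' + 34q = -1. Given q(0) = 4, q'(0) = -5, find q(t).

Characteristic equation r² - 6r + 34 = 0 has discriminant (-6)² - 4·(34) = -100 < 0, so r = 3 ± 5i.
Hence q_h = C1*cos(5*t)*exp(3*t) + C2*exp(3*t)*sin(5*t).
For the particular solution try q_p = A0. Substituting and matching coefficients of each power of t gives A0 = -1/34, so q_p = -1/34.
General solution: q = -1/34 + C1*cos(5*t)*exp(3*t) + C2*exp(3*t)*sin(5*t).
Apply the initial conditions: q(0) = -1/34 + C1 = 4 and q'(0) = 3*C1 + 5*C2 = -5. Solving gives C1 = 137/34, C2 = -581/170.

q = -1/34 - 581*exp(3*t)*sin(5*t)/170 + 137*cos(5*t)*exp(3*t)/34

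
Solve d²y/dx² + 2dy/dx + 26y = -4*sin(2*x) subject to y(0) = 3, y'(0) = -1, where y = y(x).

y = -22*sin(2*x)/125 + 4*cos(2*x)/125 + 58*exp(-x)*sin(5*x)/125 + 371*cos(5*x)*exp(-x)/125

Characteristic equation r² + 2r + 26 = 0 has discriminant (2)² - 4·(26) = -100 < 0, so r = -1 ± 5i.
Hence y_h = C1*cos(5*x)*exp(-x) + C2*exp(-x)*sin(5*x).
Try y_p = A*cos(2*x) + B*sin(2*x). Substituting and equating the coefficients of cos(2x) and sin(2x) gives A = 4/125, B = -22/125, so y_p = -22*sin(2*x)/125 + 4*cos(2*x)/125.
General solution: y = -22*sin(2*x)/125 + 4*cos(2*x)/125 + C1*cos(5*x)*exp(-x) + C2*exp(-x)*sin(5*x).
Apply the initial conditions: y(0) = 4/125 + C1 = 3 and y'(0) = -44/125 - C1 + 5*C2 = -1. Solving gives C1 = 371/125, C2 = 58/125.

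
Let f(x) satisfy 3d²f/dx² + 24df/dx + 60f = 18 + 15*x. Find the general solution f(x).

f = 1/5 + x/4 + C1*cos(2*x)*exp(-4*x) + C2*exp(-4*x)*sin(2*x)

Divide through by 3: f'' + 8f' + 20f = 6 + 5*x.
Characteristic equation r² + 8r + 20 = 0 has discriminant (8)² - 4·(20) = -16 < 0, so r = -4 ± 2i.
Hence f_h = C1*cos(2*x)*exp(-4*x) + C2*exp(-4*x)*sin(2*x).
For the particular solution try f_p = A0 + A1*x. Substituting and matching coefficients of each power of x gives A0 = 1/5, A1 = 1/4, so f_p = 1/5 + x/4.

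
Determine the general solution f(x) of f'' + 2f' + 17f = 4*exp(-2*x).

f = 4*exp(-2*x)/17 + C1*cos(4*x)*exp(-x) + C2*exp(-x)*sin(4*x)

Characteristic equation r² + 2r + 17 = 0 has discriminant (2)² - 4·(17) = -64 < 0, so r = -1 ± 4i.
Hence f_h = C1*cos(4*x)*exp(-x) + C2*exp(-x)*sin(4*x).
Try f_p = A*exp(-2*x). Substituting into the equation and dividing by exp(-2*x) gives A = 4/17, so f_p = 4*exp(-2*x)/17.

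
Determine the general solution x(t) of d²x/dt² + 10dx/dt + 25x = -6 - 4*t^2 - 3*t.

Characteristic equation r² + 10r + 25 = 0 has discriminant (10)² - 4·(25) = 0, so r = -5 is a repeated root.
Hence x_h = (C1 + C2*t)*exp(-5*t).
For the particular solution try x_p = A0 + A1*t + A2*t^2. Substituting and matching coefficients of each power of t gives A0 = -144/625, A1 = 1/125, A2 = -4/25, so x_p = -144/625 - 4*t^2/25 + t/125.

x = -144/625 - 4*t**2/25 + t/125 + C1*exp(-5*t) + C2*t*exp(-5*t)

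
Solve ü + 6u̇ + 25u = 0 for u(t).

Characteristic equation r² + 6r + 25 = 0 has discriminant (6)² - 4·(25) = -64 < 0, so r = -3 ± 4i.
Hence u_h = C1*cos(4*t)*exp(-3*t) + C2*exp(-3*t)*sin(4*t).

u = C1*cos(4*t)*exp(-3*t) + C2*exp(-3*t)*sin(4*t)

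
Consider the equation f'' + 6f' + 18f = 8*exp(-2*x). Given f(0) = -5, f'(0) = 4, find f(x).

f = 4*exp(-2*x)/5 - 59*exp(-3*x)*sin(3*x)/15 - 29*cos(3*x)*exp(-3*x)/5

Characteristic equation r² + 6r + 18 = 0 has discriminant (6)² - 4·(18) = -36 < 0, so r = -3 ± 3i.
Hence f_h = C1*cos(3*x)*exp(-3*x) + C2*exp(-3*x)*sin(3*x).
Try f_p = A*exp(-2*x). Substituting into the equation and dividing by exp(-2*x) gives A = 4/5, so f_p = 4*exp(-2*x)/5.
General solution: f = 4*exp(-2*x)/5 + C1*cos(3*x)*exp(-3*x) + C2*exp(-3*x)*sin(3*x).
Apply the initial conditions: f(0) = 4/5 + C1 = -5 and f'(0) = -8/5 - 3*C1 + 3*C2 = 4. Solving gives C1 = -29/5, C2 = -59/15.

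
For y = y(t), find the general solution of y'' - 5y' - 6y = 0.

y = C1*exp(-t) + C2*exp(6*t)

Characteristic equation r² - 5r - 6 = 0 factors as (r + 1)(r - 6) = 0, so r = -1, 6.
Hence y_h = C1*exp(-t) + C2*exp(6*t).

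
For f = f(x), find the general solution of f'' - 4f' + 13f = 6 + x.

Characteristic equation r² - 4r + 13 = 0 has discriminant (-4)² - 4·(13) = -36 < 0, so r = 2 ± 3i.
Hence f_h = C1*cos(3*x)*exp(2*x) + C2*exp(2*x)*sin(3*x).
For the particular solution try f_p = A0 + A1*x. Substituting and matching coefficients of each power of x gives A0 = 82/169, A1 = 1/13, so f_p = 82/169 + x/13.

f = 82/169 + x/13 + C1*cos(3*x)*exp(2*x) + C2*exp(2*x)*sin(3*x)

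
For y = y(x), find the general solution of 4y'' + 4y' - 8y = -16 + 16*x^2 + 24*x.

y = -5/2 - 5*x - 2*x**2 + C1*exp(-2*x) + C2*exp(x)

Divide through by 4: y'' + y' - 2y = -4 + 4*x^2 + 6*x.
Characteristic equation r² + r - 2 = 0 factors as (r + 2)(r - 1) = 0, so r = -2, 1.
Hence y_h = C1*exp(-2*x) + C2*exp(x).
For the particular solution try y_p = A0 + A1*x + A2*x^2. Substituting and matching coefficients of each power of x gives A0 = -5/2, A1 = -5, A2 = -2, so y_p = -5/2 - 5*x - 2*x^2.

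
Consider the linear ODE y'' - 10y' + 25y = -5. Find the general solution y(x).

y = -1/5 + C1*exp(5*x) + C2*x*exp(5*x)

Characteristic equation r² - 10r + 25 = 0 has discriminant (-10)² - 4·(25) = 0, so r = 5 is a repeated root.
Hence y_h = (C1 + C2*x)*exp(5*x).
For the particular solution try y_p = A0. Substituting and matching coefficients of each power of x gives A0 = -1/5, so y_p = -1/5.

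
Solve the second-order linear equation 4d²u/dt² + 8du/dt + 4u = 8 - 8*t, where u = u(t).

u = 6 - 2*t + C1*exp(-t) + C2*t*exp(-t)

Divide through by 4: u'' + 2u' + u = 2 - 2*t.
Characteristic equation r² + 2r + 1 = 0 has discriminant (2)² - 4·(1) = 0, so r = -1 is a repeated root.
Hence u_h = (C1 + C2*t)*exp(-t).
For the particular solution try u_p = A0 + A1*t. Substituting and matching coefficients of each power of t gives A0 = 6, A1 = -2, so u_p = 6 - 2*t.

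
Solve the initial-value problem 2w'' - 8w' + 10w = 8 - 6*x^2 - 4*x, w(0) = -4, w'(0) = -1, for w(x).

w = -6/125 - 34*x/25 - 3*x**2/5 - 494*cos(x)*exp(2*x)/125 + 1033*exp(2*x)*sin(x)/125

Divide through by 2: w'' - 4w' + 5w = 4 - 3*x^2 - 2*x.
Characteristic equation r² - 4r + 5 = 0 has discriminant (-4)² - 4·(5) = -4 < 0, so r = 2 ± i.
Hence w_h = C1*cos(x)*exp(2*x) + C2*exp(2*x)*sin(x).
For the particular solution try w_p = A0 + A1*x + A2*x^2. Substituting and matching coefficients of each power of x gives A0 = -6/125, A1 = -34/25, A2 = -3/5, so w_p = -6/125 - 34*x/25 - 3*x^2/5.
General solution: w = -6/125 - 34*x/25 - 3*x^2/5 + C1*cos(x)*exp(2*x) + C2*exp(2*x)*sin(x).
Apply the initial conditions: w(0) = -6/125 + C1 = -4 and w'(0) = -34/25 + C2 + 2*C1 = -1. Solving gives C1 = -494/125, C2 = 1033/125.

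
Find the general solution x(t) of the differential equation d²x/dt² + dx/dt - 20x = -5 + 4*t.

x = 6/25 - t/5 + C1*exp(4*t) + C2*exp(-5*t)

Characteristic equation r² + r - 20 = 0 factors as (r - 4)(r + 5) = 0, so r = 4, -5.
Hence x_h = C1*exp(4*t) + C2*exp(-5*t).
For the particular solution try x_p = A0 + A1*t. Substituting and matching coefficients of each power of t gives A0 = 6/25, A1 = -1/5, so x_p = 6/25 - t/5.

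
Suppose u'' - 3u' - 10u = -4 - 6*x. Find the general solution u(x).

u = 11/50 + 3*x/5 + C1*exp(-2*x) + C2*exp(5*x)

Characteristic equation r² - 3r - 10 = 0 factors as (r + 2)(r - 5) = 0, so r = -2, 5.
Hence u_h = C1*exp(-2*x) + C2*exp(5*x).
For the particular solution try u_p = A0 + A1*x. Substituting and matching coefficients of each power of x gives A0 = 11/50, A1 = 3/5, so u_p = 11/50 + 3*x/5.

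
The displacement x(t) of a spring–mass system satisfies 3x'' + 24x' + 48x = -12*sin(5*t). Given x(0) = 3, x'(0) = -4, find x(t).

Divide through by 3: x'' + 8x' + 16x = -4*sin(5*t).
Characteristic equation r² + 8r + 16 = 0 has discriminant (8)² - 4·(16) = 0, so r = -4 is a repeated root.
Hence x_h = (C1 + C2*t)*exp(-4*t).
Try x_p = A*cos(5*t) + B*sin(5*t). Substituting and equating the coefficients of cos(5t) and sin(5t) gives A = 160/1681, B = 36/1681, so x_p = 36*sin(5*t)/1681 + 160*cos(5*t)/1681.
General solution: x = 36*sin(5*t)/1681 + 160*cos(5*t)/1681 + C1*exp(-4*t) + C2*t*exp(-4*t).
Apply the initial conditions: x(0) = 160/1681 + C1 = 3 and x'(0) = 180/1681 + C2 - 4*C1 = -4. Solving gives C1 = 4883/1681, C2 = 308/41.

x = 36*sin(5*t)/1681 + 160*cos(5*t)/1681 + 4883*exp(-4*t)/1681 + 308*t*exp(-4*t)/41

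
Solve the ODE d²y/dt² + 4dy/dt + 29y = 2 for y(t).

Characteristic equation r² + 4r + 29 = 0 has discriminant (4)² - 4·(29) = -100 < 0, so r = -2 ± 5i.
Hence y_h = C1*cos(5*t)*exp(-2*t) + C2*exp(-2*t)*sin(5*t).
For the particular solution try y_p = A0. Substituting and matching coefficients of each power of t gives A0 = 2/29, so y_p = 2/29.

y = 2/29 + C1*cos(5*t)*exp(-2*t) + C2*exp(-2*t)*sin(5*t)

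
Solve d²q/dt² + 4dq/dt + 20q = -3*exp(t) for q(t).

Characteristic equation r² + 4r + 20 = 0 has discriminant (4)² - 4·(20) = -64 < 0, so r = -2 ± 4i.
Hence q_h = C1*cos(4*t)*exp(-2*t) + C2*exp(-2*t)*sin(4*t).
Try q_p = A*exp(t). Substituting into the equation and dividing by exp(t) gives A = -3/25, so q_p = -3*exp(t)/25.

q = -3*exp(t)/25 + C1*cos(4*t)*exp(-2*t) + C2*exp(-2*t)*sin(4*t)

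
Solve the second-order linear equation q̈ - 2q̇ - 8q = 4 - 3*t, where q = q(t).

Characteristic equation r² - 2r - 8 = 0 factors as (r + 2)(r - 4) = 0, so r = -2, 4.
Hence q_h = C1*exp(-2*t) + C2*exp(4*t).
For the particular solution try q_p = A0 + A1*t. Substituting and matching coefficients of each power of t gives A0 = -19/32, A1 = 3/8, so q_p = -19/32 + 3*t/8.

q = -19/32 + 3*t/8 + C1*exp(-2*t) + C2*exp(4*t)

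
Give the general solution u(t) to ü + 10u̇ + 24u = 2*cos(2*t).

Characteristic equation r² + 10r + 24 = 0 factors as (r + 6)(r + 4) = 0, so r = -6, -4.
Hence u_h = C1*exp(-6*t) + C2*exp(-4*t).
Try u_p = A*cos(2*t) + B*sin(2*t). Substituting and equating the coefficients of cos(2t) and sin(2t) gives A = 1/20, B = 1/20, so u_p = cos(2*t)/20 + sin(2*t)/20.

u = cos(2*t)/20 + sin(2*t)/20 + C1*exp(-6*t) + C2*exp(-4*t)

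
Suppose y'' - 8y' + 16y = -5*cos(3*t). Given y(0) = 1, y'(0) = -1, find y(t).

Characteristic equation r² - 8r + 16 = 0 has discriminant (-8)² - 4·(16) = 0, so r = 4 is a repeated root.
Hence y_h = (C1 + C2*t)*exp(4*t).
Try y_p = A*cos(3*t) + B*sin(3*t). Substituting and equating the coefficients of cos(3t) and sin(3t) gives A = -7/125, B = 24/125, so y_p = -7*cos(3*t)/125 + 24*sin(3*t)/125.
General solution: y = -7*cos(3*t)/125 + 24*sin(3*t)/125 + C1*exp(4*t) + C2*t*exp(4*t).
Apply the initial conditions: y(0) = -7/125 + C1 = 1 and y'(0) = 72/125 + C2 + 4*C1 = -1. Solving gives C1 = 132/125, C2 = -29/5.

y = -7*cos(3*t)/125 + 24*sin(3*t)/125 + 132*exp(4*t)/125 - 29*t*exp(4*t)/5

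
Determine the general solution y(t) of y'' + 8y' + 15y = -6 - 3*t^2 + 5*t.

Characteristic equation r² + 8r + 15 = 0 factors as (r + 5)(r + 3) = 0, so r = -5, -3.
Hence y_h = C1*exp(-5*t) + C2*exp(-3*t).
For the particular solution try y_p = A0 + A1*t + A2*t^2. Substituting and matching coefficients of each power of t gives A0 = -748/1125, A1 = 41/75, A2 = -1/5, so y_p = -748/1125 - t^2/5 + 41*t/75.

y = -748/1125 - t**2/5 + 41*t/75 + C1*exp(-5*t) + C2*exp(-3*t)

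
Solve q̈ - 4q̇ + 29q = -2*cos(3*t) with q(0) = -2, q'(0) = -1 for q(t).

Characteristic equation r² - 4r + 29 = 0 has discriminant (-4)² - 4·(29) = -100 < 0, so r = 2 ± 5i.
Hence q_h = C1*cos(5*t)*exp(2*t) + C2*exp(2*t)*sin(5*t).
Try q_p = A*cos(3*t) + B*sin(3*t). Substituting and equating the coefficients of cos(3t) and sin(3t) gives A = -5/68, B = 3/68, so q_p = -5*cos(3*t)/68 + 3*sin(3*t)/68.
General solution: q = -5*cos(3*t)/68 + 3*sin(3*t)/68 + C1*cos(5*t)*exp(2*t) + C2*exp(2*t)*sin(5*t).
Apply the initial conditions: q(0) = -5/68 + C1 = -2 and q'(0) = 9/68 + 2*C1 + 5*C2 = -1. Solving gives C1 = -131/68, C2 = 37/68.

q = -5*cos(3*t)/68 + 3*sin(3*t)/68 - 131*cos(5*t)*exp(2*t)/68 + 37*exp(2*t)*sin(5*t)/68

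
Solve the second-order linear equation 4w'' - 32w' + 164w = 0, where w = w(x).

w = C1*cos(5*x)*exp(4*x) + C2*exp(4*x)*sin(5*x)

Divide through by 4: w'' - 8w' + 41w = 0.
Characteristic equation r² - 8r + 41 = 0 has discriminant (-8)² - 4·(41) = -100 < 0, so r = 4 ± 5i.
Hence w_h = C1*cos(5*x)*exp(4*x) + C2*exp(4*x)*sin(5*x).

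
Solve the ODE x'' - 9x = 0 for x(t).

x = C1*exp(-3*t) + C2*exp(3*t)

Characteristic equation r² - 9 = 0 factors as (r + 3)(r - 3) = 0, so r = -3, 3.
Hence x_h = C1*exp(-3*t) + C2*exp(3*t).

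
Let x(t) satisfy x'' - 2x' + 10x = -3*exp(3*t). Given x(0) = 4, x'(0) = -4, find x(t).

Characteristic equation r² - 2r + 10 = 0 has discriminant (-2)² - 4·(10) = -36 < 0, so r = 1 ± 3i.
Hence x_h = C1*cos(3*t)*exp(t) + C2*exp(t)*sin(3*t).
Try x_p = A*exp(3*t). Substituting into the equation and dividing by exp(3*t) gives A = -3/13, so x_p = -3*exp(3*t)/13.
General solution: x = -3*exp(3*t)/13 + C1*cos(3*t)*exp(t) + C2*exp(t)*sin(3*t).
Apply the initial conditions: x(0) = -3/13 + C1 = 4 and x'(0) = -9/13 + C1 + 3*C2 = -4. Solving gives C1 = 55/13, C2 = -98/39.

x = -3*exp(3*t)/13 - 98*exp(t)*sin(3*t)/39 + 55*cos(3*t)*exp(t)/13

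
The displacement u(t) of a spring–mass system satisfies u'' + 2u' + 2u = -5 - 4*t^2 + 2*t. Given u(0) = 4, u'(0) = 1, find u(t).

u = -11/2 - 2*t**2 + 5*t + 11*exp(-t)*sin(t)/2 + 19*cos(t)*exp(-t)/2

Characteristic equation r² + 2r + 2 = 0 has discriminant (2)² - 4·(2) = -4 < 0, so r = -1 ± i.
Hence u_h = C1*cos(t)*exp(-t) + C2*exp(-t)*sin(t).
For the particular solution try u_p = A0 + A1*t + A2*t^2. Substituting and matching coefficients of each power of t gives A0 = -11/2, A1 = 5, A2 = -2, so u_p = -11/2 - 2*t^2 + 5*t.
General solution: u = -11/2 - 2*t^2 + 5*t + C1*cos(t)*exp(-t) + C2*exp(-t)*sin(t).
Apply the initial conditions: u(0) = -11/2 + C1 = 4 and u'(0) = 5 + C2 - C1 = 1. Solving gives C1 = 19/2, C2 = 11/2.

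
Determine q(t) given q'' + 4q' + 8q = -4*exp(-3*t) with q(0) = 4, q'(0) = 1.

q = -4*exp(-3*t)/5 + 24*cos(2*t)*exp(-2*t)/5 + 41*exp(-2*t)*sin(2*t)/10

Characteristic equation r² + 4r + 8 = 0 has discriminant (4)² - 4·(8) = -16 < 0, so r = -2 ± 2i.
Hence q_h = C1*cos(2*t)*exp(-2*t) + C2*exp(-2*t)*sin(2*t).
Try q_p = A*exp(-3*t). Substituting into the equation and dividing by exp(-3*t) gives A = -4/5, so q_p = -4*exp(-3*t)/5.
General solution: q = -4*exp(-3*t)/5 + C1*cos(2*t)*exp(-2*t) + C2*exp(-2*t)*sin(2*t).
Apply the initial conditions: q(0) = -4/5 + C1 = 4 and q'(0) = 12/5 - 2*C1 + 2*C2 = 1. Solving gives C1 = 24/5, C2 = 41/10.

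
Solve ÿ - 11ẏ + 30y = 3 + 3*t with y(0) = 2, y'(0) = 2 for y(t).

y = 41/300 - 89*exp(6*t)/12 + t/10 + 232*exp(5*t)/25

Characteristic equation r² - 11r + 30 = 0 factors as (r - 6)(r - 5) = 0, so r = 6, 5.
Hence y_h = C1*exp(6*t) + C2*exp(5*t).
For the particular solution try y_p = A0 + A1*t. Substituting and matching coefficients of each power of t gives A0 = 41/300, A1 = 1/10, so y_p = 41/300 + t/10.
General solution: y = 41/300 + t/10 + C1*exp(6*t) + C2*exp(5*t).
Apply the initial conditions: y(0) = 41/300 + C1 + C2 = 2 and y'(0) = 1/10 + 5*C2 + 6*C1 = 2. Solving gives C1 = -89/12, C2 = 232/25.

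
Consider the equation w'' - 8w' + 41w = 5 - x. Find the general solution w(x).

w = 197/1681 - x/41 + C1*cos(5*x)*exp(4*x) + C2*exp(4*x)*sin(5*x)

Characteristic equation r² - 8r + 41 = 0 has discriminant (-8)² - 4·(41) = -100 < 0, so r = 4 ± 5i.
Hence w_h = C1*cos(5*x)*exp(4*x) + C2*exp(4*x)*sin(5*x).
For the particular solution try w_p = A0 + A1*x. Substituting and matching coefficients of each power of x gives A0 = 197/1681, A1 = -1/41, so w_p = 197/1681 - x/41.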